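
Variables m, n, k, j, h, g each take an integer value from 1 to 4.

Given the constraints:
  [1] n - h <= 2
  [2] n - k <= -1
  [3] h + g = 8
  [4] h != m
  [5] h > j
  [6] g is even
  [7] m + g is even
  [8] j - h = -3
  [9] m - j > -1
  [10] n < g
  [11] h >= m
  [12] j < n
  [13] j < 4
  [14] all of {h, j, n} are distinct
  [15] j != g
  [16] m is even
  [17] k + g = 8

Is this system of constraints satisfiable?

Take m = 2, n = 3, k = 4, j = 1, h = 4, g = 4. Then constraint 1: n - h = -1; constraint 2: n - k = -1, and every other listed constraint is also met.

Satisfiable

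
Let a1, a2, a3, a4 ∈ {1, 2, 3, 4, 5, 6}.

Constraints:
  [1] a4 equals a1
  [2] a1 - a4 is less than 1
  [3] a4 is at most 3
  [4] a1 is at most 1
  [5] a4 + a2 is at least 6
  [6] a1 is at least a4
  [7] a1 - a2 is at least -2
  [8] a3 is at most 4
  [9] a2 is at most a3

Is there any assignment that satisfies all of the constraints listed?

From constraints 4 and 6: a4 ≤ a1 ≤ 1. From constraints 8 and 9: a2 ≤ a3 ≤ 4. Hence a4 + a2 ≤ 5. But constraint 5 requires a4 + a2 ≥ 6, and 6 > 5. Contradiction.

Unsatisfiable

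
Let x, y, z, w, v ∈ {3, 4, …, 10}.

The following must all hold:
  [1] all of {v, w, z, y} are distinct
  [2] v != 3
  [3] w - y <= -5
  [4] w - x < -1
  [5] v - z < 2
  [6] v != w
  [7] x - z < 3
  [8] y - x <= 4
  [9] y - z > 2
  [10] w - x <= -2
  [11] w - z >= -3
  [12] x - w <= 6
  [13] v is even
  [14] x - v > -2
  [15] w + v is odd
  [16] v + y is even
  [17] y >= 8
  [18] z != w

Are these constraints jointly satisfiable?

Setting (x, y, z, w, v) = (8, 10, 7, 5, 8) satisfies everything: constraint 3: w - y = -5; constraint 4: w - x = -3; constraint 5: v - z = 1, and the others follow.

Satisfiable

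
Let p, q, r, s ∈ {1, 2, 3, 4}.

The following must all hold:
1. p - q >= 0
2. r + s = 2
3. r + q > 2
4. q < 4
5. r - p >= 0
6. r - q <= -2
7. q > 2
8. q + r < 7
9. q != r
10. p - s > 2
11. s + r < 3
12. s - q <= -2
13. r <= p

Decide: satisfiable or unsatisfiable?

Constraints 1, 5, and 6 give r − p ≥ 0, p − q ≥ 0, q − r ≥ 2.
Adding all 3 inequalities: the left sides telescope to 0, and the right sides sum to 0 + 0 + 2 = 2. So 0 ≥ 2, which is false.

Unsatisfiable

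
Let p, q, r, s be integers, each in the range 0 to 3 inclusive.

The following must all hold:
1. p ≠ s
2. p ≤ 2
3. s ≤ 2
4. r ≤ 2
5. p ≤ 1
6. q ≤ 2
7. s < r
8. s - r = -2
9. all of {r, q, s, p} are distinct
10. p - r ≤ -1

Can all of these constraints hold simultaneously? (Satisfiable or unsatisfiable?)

Constraints 2, 3, 4, and 6 confine each of r, q, s, p to the 3 values {0, …, 2} (the domain already gives each ≥ 0).
Constraint 9 requires all 4 of them to be distinct, but only 3 values are available — impossible by the pigeonhole principle.

Unsatisfiable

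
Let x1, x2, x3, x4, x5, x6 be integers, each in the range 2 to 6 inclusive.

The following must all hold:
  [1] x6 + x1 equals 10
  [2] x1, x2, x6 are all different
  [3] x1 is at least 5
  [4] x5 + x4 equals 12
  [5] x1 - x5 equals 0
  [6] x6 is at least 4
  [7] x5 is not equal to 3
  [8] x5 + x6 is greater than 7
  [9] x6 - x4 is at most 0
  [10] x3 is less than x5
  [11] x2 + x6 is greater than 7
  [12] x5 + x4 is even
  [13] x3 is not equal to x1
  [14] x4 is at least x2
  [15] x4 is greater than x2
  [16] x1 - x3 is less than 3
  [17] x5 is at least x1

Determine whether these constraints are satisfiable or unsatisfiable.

Setting (x1, x2, x3, x4, x5, x6) = (6, 5, 4, 6, 6, 4) satisfies everything: constraint 1: x6 + x1 = 10; constraint 4: x5 + x4 = 12; constraint 5: x1 - x5 = 0, and the others follow.

Satisfiable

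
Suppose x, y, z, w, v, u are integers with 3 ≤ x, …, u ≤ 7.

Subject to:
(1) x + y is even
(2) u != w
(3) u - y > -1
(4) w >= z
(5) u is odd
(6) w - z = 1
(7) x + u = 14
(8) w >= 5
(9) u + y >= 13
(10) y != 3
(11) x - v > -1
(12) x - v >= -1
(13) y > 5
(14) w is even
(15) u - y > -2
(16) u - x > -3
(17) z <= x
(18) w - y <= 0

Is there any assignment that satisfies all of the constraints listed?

Try x = 7, y = 7, z = 5, w = 6, v = 7, u = 7.
Check constraint 3: u - y = 0; constraint 6: w - z = 1. The remaining constraints are straightforward to verify.

Satisfiable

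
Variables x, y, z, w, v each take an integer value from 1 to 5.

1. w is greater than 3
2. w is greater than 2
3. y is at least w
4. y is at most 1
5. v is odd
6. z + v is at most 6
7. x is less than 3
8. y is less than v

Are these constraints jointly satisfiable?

From constraint 1: w ≥ 4. From constraints 3 and 4: w ≤ y and y ≤ 1, so w ≤ 1. But 1 < 4, so no value of w works.

Unsatisfiable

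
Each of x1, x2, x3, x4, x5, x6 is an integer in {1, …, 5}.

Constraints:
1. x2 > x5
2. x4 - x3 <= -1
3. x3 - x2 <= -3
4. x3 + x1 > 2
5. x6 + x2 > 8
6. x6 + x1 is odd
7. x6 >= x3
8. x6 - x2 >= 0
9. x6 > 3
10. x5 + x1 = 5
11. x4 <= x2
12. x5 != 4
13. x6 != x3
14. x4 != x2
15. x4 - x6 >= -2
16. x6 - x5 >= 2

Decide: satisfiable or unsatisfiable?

Unsatisfiable

Constraints 2, 3, 8, and 15 give x2 − x3 ≥ 3, x3 − x4 ≥ 1, x4 − x6 ≥ -2, x6 − x2 ≥ 0.
Adding all 4 inequalities: the left sides telescope to 0, and the right sides sum to 3 + 1 + (-2) + 0 = 2. So 0 ≥ 2, which is false.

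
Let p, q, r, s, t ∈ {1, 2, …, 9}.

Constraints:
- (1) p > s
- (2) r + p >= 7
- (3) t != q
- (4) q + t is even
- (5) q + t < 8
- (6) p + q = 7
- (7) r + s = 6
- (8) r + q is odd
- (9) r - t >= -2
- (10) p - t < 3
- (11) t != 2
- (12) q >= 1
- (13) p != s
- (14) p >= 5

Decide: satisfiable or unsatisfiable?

Satisfiable

One satisfying assignment is p = 6, q = 1, r = 4, s = 2, t = 5.
For the less obvious constraints — constraint 2: r + p = 10; constraint 5: q + t = 6; constraint 6: p + q = 7 — and the others hold by inspection.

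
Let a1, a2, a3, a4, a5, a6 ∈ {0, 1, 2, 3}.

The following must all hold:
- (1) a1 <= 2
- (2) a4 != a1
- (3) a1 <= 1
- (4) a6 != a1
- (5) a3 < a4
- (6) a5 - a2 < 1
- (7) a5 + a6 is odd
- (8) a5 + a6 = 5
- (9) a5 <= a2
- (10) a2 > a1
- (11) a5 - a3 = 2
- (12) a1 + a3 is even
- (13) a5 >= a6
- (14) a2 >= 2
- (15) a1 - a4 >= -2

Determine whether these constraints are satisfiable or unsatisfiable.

One satisfying assignment is a1 = 1, a2 = 3, a3 = 1, a4 = 3, a5 = 3, a6 = 2.
For the less obvious constraints — constraint 6: a5 - a2 = 0; constraint 8: a5 + a6 = 5 — and the others hold by inspection.

Satisfiable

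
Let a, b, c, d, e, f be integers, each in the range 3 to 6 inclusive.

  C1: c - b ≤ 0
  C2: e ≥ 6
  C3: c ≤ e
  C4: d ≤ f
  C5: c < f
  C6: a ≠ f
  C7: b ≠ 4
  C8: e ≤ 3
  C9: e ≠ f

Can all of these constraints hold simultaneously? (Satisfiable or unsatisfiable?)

Unsatisfiable

From constraint 2: e ≥ 6. From constraint 8: e ≤ 3. But 3 < 6, so no value of e works.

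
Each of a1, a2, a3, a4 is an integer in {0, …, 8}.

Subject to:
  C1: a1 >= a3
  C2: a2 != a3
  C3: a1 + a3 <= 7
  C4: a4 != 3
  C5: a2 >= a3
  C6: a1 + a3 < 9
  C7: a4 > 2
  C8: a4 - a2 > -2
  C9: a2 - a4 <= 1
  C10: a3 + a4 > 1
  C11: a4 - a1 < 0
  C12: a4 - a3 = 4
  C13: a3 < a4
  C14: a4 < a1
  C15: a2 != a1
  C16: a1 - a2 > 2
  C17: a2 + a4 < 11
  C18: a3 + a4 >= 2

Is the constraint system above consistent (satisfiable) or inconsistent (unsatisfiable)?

Satisfiable

Take a1 = 7, a2 = 4, a3 = 0, a4 = 4. Then constraint 3: a1 + a3 = 7; constraint 6: a1 + a3 = 7, and every other listed constraint is also met.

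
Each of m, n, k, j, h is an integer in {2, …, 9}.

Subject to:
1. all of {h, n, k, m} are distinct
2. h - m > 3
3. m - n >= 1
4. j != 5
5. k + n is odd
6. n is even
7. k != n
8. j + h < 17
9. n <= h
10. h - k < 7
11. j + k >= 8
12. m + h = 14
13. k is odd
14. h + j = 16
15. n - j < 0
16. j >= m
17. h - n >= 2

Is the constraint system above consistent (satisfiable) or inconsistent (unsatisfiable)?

Try m = 5, n = 4, k = 3, j = 7, h = 9.
Check constraint 2: h - m = 4; constraint 3: m - n = 1. The remaining constraints are straightforward to verify.

Satisfiable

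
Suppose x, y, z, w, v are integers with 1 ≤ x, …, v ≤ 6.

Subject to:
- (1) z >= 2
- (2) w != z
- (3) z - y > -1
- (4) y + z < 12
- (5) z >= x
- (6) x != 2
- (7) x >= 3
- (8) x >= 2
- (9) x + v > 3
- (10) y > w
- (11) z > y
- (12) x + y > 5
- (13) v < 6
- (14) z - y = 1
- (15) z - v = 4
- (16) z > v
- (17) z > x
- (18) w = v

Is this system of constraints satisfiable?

Satisfiable

The assignment x = 3, y = 4, z = 5, w = 1, v = 1 works:
  constraint 3 holds since z - y = 1.
  constraint 4 holds since y + z = 9.
The rest check out directly.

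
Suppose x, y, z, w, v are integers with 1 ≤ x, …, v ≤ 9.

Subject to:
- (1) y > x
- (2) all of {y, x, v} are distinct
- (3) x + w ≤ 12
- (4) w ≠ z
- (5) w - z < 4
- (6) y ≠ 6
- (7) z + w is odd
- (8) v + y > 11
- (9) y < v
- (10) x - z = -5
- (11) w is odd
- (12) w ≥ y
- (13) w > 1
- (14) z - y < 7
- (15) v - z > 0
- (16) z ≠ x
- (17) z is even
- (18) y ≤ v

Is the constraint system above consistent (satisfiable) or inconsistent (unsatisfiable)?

Try x = 3, y = 4, z = 8, w = 9, v = 9.
Check constraint 3: x + w = 12; constraint 5: w - z = 1; constraint 8: v + y = 13. The remaining constraints are straightforward to verify.

Satisfiable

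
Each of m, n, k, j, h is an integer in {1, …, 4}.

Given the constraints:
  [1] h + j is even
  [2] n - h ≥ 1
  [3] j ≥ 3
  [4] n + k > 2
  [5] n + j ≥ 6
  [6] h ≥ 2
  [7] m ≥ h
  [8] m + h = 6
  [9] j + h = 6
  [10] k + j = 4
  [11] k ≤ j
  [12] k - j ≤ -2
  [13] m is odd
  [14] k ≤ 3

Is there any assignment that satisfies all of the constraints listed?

Satisfiable

Setting (m, n, k, j, h) = (3, 4, 1, 3, 3) satisfies everything: constraint 2: n - h = 1; constraint 4: n + k = 5, and the others follow.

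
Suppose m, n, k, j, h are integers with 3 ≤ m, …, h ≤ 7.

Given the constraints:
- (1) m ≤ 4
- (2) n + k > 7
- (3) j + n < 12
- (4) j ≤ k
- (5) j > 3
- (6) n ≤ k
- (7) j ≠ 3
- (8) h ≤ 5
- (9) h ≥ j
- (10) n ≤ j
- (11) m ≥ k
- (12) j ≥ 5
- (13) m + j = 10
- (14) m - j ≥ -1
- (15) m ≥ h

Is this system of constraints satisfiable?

From constraints 4 and 12: k ≥ j and j ≥ 5, so k ≥ 5. From constraints 1 and 11: k ≤ m and m ≤ 4, so k ≤ 4. But 4 < 5, so no value of k works.

Unsatisfiable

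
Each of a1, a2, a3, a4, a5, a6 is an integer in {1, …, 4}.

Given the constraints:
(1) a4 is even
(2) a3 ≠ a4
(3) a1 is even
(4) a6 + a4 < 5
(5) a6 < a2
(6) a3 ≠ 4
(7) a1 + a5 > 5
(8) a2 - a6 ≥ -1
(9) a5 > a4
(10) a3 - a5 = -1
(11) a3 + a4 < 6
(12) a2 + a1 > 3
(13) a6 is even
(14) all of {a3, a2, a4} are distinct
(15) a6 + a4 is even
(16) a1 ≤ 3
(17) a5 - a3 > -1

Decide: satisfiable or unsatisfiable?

Satisfiable

Setting (a1, a2, a3, a4, a5, a6) = (2, 4, 3, 2, 4, 2) satisfies everything: constraint 4: a6 + a4 = 4; constraint 7: a1 + a5 = 6, and the others follow.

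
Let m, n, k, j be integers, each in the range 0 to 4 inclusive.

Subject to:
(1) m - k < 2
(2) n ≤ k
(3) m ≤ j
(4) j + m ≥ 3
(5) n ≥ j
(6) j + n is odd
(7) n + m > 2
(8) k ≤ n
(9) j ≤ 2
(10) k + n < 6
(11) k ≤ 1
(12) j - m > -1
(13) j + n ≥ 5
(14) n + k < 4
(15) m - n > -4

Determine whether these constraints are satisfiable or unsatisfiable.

From constraint 9: j ≤ 2. From constraints 2 and 11: n ≤ k ≤ 1. Hence j + n ≤ 3. But constraint 13 requires j + n ≥ 5, and 5 > 3. Contradiction.

Unsatisfiable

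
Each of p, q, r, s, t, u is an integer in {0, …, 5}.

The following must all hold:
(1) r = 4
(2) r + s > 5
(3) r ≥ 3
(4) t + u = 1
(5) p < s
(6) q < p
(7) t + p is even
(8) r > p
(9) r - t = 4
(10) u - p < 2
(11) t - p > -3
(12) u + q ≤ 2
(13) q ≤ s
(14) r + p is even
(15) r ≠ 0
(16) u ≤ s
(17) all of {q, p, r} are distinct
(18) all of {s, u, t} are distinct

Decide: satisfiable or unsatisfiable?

Setting (p, q, r, s, t, u) = (2, 0, 4, 3, 0, 1) satisfies everything: constraint 2: r + s = 7; constraint 4: t + u = 1; constraint 9: r - t = 4, and the others follow.

Satisfiable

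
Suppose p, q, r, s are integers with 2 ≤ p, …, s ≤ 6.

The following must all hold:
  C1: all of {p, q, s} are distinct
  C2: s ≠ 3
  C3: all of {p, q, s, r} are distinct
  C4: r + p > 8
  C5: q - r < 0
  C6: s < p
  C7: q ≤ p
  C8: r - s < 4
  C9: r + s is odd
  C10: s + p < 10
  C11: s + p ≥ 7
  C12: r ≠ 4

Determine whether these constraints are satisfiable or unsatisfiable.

Satisfiable

Take p = 6, q = 3, r = 5, s = 2. Then constraint 4: r + p = 11; constraint 5: q - r = -2, and every other listed constraint is also met.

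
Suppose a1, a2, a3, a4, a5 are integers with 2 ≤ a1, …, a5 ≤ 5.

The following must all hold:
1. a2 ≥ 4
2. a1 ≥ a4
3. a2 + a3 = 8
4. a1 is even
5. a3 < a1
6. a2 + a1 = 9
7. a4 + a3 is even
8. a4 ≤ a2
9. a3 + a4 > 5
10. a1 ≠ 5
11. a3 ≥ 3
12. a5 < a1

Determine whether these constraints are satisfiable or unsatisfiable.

Setting (a1, a2, a3, a4, a5) = (4, 5, 3, 3, 3) satisfies everything: constraint 3: a2 + a3 = 8; constraint 6: a2 + a1 = 9, and the others follow.

Satisfiable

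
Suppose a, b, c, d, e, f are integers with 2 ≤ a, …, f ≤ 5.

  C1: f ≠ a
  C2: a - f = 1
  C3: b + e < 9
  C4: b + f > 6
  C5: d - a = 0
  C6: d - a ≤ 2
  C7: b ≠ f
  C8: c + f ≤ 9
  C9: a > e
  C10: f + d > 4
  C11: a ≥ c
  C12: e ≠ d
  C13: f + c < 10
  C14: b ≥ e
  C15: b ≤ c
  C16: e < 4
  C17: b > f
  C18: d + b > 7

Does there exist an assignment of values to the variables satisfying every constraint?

Satisfiable

The assignment a = 4, b = 4, c = 4, d = 4, e = 3, f = 3 works:
  constraint 2 holds since a - f = 1.
  constraint 3 holds since b + e = 7.
The rest check out directly.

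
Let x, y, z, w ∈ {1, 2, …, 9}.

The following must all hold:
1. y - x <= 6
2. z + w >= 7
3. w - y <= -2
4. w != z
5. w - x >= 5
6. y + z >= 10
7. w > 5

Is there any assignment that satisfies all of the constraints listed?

Unsatisfiable

Constraints 1, 3, and 5 give y − w ≥ 2, w − x ≥ 5, x − y ≥ -6.
Adding all 3 inequalities: the left sides telescope to 0, and the right sides sum to 2 + 5 + (-6) = 1. So 0 ≥ 1, which is false.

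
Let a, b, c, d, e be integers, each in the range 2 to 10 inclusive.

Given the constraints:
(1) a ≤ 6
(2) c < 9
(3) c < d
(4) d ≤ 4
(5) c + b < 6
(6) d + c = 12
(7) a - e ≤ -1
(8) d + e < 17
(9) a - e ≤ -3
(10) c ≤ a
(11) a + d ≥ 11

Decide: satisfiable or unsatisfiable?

Unsatisfiable

From constraint 4: d ≤ 4. From constraints 1 and 10: c ≤ a ≤ 6. Hence d + c ≤ 10. But constraint 6 requires d + c = 12, and 12 > 10. Contradiction.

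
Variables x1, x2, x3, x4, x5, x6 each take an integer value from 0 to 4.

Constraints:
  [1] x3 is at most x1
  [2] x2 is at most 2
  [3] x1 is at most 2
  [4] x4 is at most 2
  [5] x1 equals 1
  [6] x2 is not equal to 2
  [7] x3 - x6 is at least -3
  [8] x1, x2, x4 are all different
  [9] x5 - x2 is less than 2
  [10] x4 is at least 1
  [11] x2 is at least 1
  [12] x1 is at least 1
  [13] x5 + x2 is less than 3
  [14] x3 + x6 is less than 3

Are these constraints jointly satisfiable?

Unsatisfiable

Constraints 2, 3, 4, 10, 11, and 12 confine each of x1, x2, x4 to the 2 values {1, 2}.
Constraint 8 requires all 3 of them to be distinct, but only 2 values are available — impossible by the pigeonhole principle.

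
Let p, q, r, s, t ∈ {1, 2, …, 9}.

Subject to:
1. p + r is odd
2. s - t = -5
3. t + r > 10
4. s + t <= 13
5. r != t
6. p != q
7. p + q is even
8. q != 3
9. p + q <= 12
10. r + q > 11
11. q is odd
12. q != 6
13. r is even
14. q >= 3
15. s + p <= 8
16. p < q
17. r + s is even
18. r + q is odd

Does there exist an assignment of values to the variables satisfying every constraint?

One satisfying assignment is p = 3, q = 9, r = 4, s = 4, t = 9.
For the less obvious constraints — constraint 2: s - t = -5; constraint 3: t + r = 13; constraint 4: s + t = 13 — and the others hold by inspection.

Satisfiable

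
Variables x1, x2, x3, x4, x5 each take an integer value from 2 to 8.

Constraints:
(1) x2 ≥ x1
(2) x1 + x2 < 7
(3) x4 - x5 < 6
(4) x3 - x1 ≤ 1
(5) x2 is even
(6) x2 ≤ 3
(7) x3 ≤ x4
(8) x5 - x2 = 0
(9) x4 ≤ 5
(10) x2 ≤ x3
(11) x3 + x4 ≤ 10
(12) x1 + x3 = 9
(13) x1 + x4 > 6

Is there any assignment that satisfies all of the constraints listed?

Unsatisfiable

From constraints 1 and 6: x1 ≤ x2 ≤ 3. From constraints 7 and 9: x3 ≤ x4 ≤ 5. Hence x1 + x3 ≤ 8. But constraint 12 requires x1 + x3 = 9, and 9 > 8. Contradiction.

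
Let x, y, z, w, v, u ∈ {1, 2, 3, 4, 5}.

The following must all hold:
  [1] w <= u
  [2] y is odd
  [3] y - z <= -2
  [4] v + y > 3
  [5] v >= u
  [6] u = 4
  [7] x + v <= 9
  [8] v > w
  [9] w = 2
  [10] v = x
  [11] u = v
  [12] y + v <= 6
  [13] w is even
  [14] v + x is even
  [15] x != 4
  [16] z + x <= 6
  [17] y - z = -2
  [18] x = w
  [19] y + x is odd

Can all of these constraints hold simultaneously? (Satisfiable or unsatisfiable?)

Unsatisfiable

Constraint 6 fixes u = 4 and constraint 9 fixes w = 2. Constraints 10, 11, and 18 give u = v = x = w, so u = w. But 4 ≠ 2 — contradiction.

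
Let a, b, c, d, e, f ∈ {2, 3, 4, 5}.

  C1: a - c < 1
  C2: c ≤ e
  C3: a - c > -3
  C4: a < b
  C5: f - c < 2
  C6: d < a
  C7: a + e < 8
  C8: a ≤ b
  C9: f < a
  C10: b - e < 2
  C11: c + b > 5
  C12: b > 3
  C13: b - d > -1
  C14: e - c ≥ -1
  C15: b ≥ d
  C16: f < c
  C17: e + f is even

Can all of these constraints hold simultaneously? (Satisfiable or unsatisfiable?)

Satisfiable

The assignment a = 3, b = 4, c = 3, d = 2, e = 4, f = 2 works:
  constraint 1 holds since a - c = 0.
  constraint 3 holds since a - c = 0.
  constraint 5 holds since f - c = -1.
The rest check out directly.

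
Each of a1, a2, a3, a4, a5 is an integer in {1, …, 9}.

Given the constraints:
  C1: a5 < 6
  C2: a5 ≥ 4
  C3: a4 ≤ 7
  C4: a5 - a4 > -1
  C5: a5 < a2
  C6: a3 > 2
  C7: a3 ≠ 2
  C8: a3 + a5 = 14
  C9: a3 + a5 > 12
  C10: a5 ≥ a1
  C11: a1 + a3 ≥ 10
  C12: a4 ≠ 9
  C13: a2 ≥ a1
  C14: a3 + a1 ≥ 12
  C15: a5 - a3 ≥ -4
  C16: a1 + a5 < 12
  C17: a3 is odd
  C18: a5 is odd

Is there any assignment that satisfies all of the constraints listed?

Satisfiable

One satisfying assignment is a1 = 4, a2 = 9, a3 = 9, a4 = 4, a5 = 5.
For the less obvious constraints — constraint 4: a5 - a4 = 1; constraint 8: a3 + a5 = 14; constraint 9: a3 + a5 = 14 — and the others hold by inspection.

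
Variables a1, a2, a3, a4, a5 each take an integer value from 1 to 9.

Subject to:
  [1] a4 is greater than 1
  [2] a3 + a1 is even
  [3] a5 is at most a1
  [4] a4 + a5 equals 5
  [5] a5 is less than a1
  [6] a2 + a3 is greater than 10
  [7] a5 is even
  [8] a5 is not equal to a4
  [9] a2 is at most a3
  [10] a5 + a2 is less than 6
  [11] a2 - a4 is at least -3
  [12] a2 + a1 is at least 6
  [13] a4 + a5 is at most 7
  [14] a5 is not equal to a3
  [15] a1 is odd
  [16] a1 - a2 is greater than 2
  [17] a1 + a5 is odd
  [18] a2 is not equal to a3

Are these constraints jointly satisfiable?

Satisfiable

The assignment a1 = 7, a2 = 2, a3 = 9, a4 = 3, a5 = 2 works:
  constraint 4 holds since a4 + a5 = 5.
  constraint 6 holds since a2 + a3 = 11.
  constraint 10 holds since a5 + a2 = 4.
The rest check out directly.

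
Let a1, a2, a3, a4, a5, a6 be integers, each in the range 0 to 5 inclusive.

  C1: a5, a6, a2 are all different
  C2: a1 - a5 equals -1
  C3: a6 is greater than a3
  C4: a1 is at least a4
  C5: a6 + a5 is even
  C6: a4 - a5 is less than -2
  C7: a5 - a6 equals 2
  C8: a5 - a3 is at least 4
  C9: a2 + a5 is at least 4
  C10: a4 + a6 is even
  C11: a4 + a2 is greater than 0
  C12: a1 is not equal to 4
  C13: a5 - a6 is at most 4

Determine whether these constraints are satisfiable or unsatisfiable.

Satisfiable

One satisfying assignment is a1 = 3, a2 = 1, a3 = 0, a4 = 0, a5 = 4, a6 = 2.
For the less obvious constraints — constraint 2: a1 - a5 = -1; constraint 6: a4 - a5 = -4 — and the others hold by inspection.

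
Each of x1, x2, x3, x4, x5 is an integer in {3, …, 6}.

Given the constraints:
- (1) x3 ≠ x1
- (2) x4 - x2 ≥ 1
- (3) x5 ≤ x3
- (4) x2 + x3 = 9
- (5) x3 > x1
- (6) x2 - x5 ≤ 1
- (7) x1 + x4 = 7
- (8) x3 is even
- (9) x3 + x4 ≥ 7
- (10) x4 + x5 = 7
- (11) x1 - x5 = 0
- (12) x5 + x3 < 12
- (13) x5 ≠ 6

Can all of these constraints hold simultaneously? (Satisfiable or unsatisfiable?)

Satisfiable

Try x1 = 3, x2 = 3, x3 = 6, x4 = 4, x5 = 3.
Check constraint 2: x4 - x2 = 1; constraint 4: x2 + x3 = 9. The remaining constraints are straightforward to verify.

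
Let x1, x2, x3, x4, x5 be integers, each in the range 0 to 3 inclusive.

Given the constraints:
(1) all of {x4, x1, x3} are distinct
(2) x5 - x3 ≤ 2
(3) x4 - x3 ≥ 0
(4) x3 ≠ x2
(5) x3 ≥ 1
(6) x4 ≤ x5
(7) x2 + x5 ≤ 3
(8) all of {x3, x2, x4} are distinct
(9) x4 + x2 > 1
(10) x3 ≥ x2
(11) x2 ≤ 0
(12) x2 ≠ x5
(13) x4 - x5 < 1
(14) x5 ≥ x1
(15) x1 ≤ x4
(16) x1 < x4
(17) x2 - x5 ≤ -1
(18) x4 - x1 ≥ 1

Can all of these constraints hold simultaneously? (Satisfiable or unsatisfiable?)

Satisfiable

The assignment x1 = 2, x2 = 0, x3 = 1, x4 = 3, x5 = 3 works:
  constraint 2 holds since x5 - x3 = 2.
  constraint 3 holds since x4 - x3 = 2.
The rest check out directly.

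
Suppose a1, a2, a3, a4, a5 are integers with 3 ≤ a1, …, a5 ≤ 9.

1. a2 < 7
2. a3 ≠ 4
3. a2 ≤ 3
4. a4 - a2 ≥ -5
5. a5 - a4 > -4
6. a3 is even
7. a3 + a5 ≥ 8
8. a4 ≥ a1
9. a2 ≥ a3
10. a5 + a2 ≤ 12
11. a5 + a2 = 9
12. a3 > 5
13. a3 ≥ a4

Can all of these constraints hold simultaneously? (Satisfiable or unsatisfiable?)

Unsatisfiable

From constraint 12: a3 ≥ 6. From constraints 3 and 9: a3 ≤ a2 and a2 ≤ 3, so a3 ≤ 3. But 3 < 6, so no value of a3 works.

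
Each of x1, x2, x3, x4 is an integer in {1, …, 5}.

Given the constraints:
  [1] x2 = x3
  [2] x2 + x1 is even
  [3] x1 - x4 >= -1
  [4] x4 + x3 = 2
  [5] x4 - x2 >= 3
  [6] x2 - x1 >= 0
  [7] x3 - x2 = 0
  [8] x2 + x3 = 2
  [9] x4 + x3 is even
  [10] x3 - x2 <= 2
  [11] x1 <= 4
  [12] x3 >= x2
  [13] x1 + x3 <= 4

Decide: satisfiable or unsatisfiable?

Unsatisfiable

Constraints 3, 5, and 6 give x2 − x1 ≥ 0, x1 − x4 ≥ -1, x4 − x2 ≥ 3.
Adding all 3 inequalities: the left sides telescope to 0, and the right sides sum to 0 + (-1) + 3 = 2. So 0 ≥ 2, which is false.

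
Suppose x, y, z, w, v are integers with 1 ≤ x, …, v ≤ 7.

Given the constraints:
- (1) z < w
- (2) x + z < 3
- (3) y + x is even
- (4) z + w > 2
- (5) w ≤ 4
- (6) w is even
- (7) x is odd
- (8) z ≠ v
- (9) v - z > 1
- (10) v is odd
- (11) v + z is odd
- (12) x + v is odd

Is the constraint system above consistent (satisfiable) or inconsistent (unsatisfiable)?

Constraint 7 makes x odd and constraint 10 makes v odd, so x + v must be even. Constraint 12 says x + v is odd — contradiction.

Unsatisfiable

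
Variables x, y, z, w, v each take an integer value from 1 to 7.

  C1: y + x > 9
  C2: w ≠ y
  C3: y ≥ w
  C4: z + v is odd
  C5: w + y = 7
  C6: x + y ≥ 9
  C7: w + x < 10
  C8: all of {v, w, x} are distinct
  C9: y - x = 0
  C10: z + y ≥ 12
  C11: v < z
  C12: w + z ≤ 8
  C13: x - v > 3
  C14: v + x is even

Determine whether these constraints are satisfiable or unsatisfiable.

Satisfiable

One satisfying assignment is x = 6, y = 6, z = 7, w = 1, v = 2.
For the less obvious constraints — constraint 1: y + x = 12; constraint 5: w + y = 7 — and the others hold by inspection.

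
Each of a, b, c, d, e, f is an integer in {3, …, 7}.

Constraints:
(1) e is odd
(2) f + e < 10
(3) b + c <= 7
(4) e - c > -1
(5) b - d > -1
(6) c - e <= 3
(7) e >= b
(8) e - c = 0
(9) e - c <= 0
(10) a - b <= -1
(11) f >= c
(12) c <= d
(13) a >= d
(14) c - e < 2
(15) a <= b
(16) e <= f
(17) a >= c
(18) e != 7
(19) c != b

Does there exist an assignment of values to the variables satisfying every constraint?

Unsatisfiable

Constraints 7, 9, 10, and 17 give a < b, b ≤ e, e ≤ c, c ≤ a. Chaining: a < b ≤ e ≤ c ≤ a, which forces a < a — impossible.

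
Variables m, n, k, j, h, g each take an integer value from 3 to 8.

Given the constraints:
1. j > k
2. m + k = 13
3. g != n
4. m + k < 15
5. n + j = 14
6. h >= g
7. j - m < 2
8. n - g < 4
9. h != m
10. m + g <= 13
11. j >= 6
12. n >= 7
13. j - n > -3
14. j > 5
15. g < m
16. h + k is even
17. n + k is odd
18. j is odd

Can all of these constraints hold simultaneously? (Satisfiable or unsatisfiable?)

Satisfiable

Take m = 7, n = 7, k = 6, j = 7, h = 8, g = 6. Then constraint 2: m + k = 13; constraint 4: m + k = 13; constraint 5: n + j = 14, and every other listed constraint is also met.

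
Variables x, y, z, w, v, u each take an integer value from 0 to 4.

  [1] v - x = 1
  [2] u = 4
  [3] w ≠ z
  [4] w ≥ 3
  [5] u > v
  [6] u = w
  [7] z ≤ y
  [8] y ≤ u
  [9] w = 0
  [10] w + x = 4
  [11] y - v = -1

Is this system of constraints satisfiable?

Unsatisfiable

Constraint 2 fixes u = 4 and constraint 9 fixes w = 0, but constraint 6 requires u = w. Since 4 ≠ 0, contradiction.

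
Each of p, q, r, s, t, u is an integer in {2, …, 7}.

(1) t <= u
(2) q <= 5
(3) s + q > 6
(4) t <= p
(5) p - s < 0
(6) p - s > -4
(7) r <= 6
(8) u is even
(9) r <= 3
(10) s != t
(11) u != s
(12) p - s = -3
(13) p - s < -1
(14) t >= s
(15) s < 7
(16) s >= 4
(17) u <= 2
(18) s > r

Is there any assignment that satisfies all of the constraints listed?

From constraints 14 and 16: t ≥ s and s ≥ 4, so t ≥ 4. From constraints 1 and 17: t ≤ u and u ≤ 2, so t ≤ 2. But 2 < 4, so no value of t works.

Unsatisfiable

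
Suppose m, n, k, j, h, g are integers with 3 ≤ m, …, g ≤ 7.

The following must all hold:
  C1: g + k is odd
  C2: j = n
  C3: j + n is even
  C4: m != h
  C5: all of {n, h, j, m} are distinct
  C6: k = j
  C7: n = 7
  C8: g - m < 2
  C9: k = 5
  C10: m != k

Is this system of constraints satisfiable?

Constraint 9 fixes k = 5 and constraint 7 fixes n = 7. Constraints 2 and 6 give k = j = n, so k = n. But 5 ≠ 7 — contradiction.

Unsatisfiable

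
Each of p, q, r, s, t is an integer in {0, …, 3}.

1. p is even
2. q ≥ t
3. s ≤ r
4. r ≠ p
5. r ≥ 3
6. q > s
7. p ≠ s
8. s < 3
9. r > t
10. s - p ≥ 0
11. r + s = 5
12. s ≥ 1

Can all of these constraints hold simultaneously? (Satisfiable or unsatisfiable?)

Satisfiable

One satisfying assignment is p = 0, q = 3, r = 3, s = 2, t = 2.
For the less obvious constraints — constraint 1: p = 0 is even; constraint 10: s - p = 2; constraint 11: r + s = 5 — and the others hold by inspection.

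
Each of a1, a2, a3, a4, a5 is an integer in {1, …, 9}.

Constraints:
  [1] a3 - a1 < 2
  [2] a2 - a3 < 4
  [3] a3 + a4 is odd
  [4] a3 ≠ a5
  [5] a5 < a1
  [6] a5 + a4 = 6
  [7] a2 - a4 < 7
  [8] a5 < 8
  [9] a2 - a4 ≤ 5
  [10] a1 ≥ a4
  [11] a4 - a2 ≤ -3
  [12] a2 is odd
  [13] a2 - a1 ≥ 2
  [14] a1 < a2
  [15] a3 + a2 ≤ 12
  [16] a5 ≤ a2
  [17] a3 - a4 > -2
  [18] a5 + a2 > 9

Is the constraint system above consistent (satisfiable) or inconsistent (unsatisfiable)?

Satisfiable

Setting (a1, a2, a3, a4, a5) = (4, 7, 4, 3, 3) satisfies everything: constraint 1: a3 - a1 = 0; constraint 2: a2 - a3 = 3, and the others follow.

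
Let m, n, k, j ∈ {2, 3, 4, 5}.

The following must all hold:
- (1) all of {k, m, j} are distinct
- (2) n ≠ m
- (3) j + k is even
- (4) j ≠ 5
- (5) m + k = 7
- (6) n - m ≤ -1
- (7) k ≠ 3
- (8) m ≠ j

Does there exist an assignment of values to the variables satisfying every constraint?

Satisfiable

Try m = 5, n = 2, k = 2, j = 4.
Check constraint 1: values 2, 5, 4 are distinct; constraint 5: m + k = 7; constraint 6: n - m = -3. The remaining constraints are straightforward to verify.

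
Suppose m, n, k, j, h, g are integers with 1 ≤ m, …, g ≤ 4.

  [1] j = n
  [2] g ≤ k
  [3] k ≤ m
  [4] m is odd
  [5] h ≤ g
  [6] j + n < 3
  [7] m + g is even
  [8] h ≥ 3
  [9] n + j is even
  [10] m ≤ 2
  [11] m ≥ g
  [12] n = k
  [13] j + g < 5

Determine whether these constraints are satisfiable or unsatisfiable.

Unsatisfiable

From constraints 5 and 8: g ≥ h and h ≥ 3, so g ≥ 3. From constraints 10 and 11: g ≤ m and m ≤ 2, so g ≤ 2. But 2 < 3, so no value of g works.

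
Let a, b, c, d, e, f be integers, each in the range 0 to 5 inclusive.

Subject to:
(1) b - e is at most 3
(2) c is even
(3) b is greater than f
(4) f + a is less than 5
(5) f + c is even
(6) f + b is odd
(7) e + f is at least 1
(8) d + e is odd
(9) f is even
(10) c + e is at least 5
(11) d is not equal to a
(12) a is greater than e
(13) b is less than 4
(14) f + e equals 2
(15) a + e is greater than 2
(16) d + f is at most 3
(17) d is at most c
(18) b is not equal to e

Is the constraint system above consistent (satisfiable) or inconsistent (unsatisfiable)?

Take a = 3, b = 3, c = 4, d = 1, e = 2, f = 0. Then constraint 1: b - e = 1; constraint 4: f + a = 3, and every other listed constraint is also met.

Satisfiable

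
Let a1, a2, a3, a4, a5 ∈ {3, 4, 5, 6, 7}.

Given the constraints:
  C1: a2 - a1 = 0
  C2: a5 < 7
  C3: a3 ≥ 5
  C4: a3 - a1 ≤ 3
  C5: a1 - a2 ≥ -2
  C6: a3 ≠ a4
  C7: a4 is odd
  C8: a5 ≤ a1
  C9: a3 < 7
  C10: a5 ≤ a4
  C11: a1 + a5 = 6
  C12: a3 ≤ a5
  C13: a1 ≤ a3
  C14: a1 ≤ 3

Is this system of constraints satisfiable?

From constraints 3 and 12: a5 ≥ a3 and a3 ≥ 5, so a5 ≥ 5. From constraints 8 and 14: a5 ≤ a1 and a1 ≤ 3, so a5 ≤ 3. But 3 < 5, so no value of a5 works.

Unsatisfiable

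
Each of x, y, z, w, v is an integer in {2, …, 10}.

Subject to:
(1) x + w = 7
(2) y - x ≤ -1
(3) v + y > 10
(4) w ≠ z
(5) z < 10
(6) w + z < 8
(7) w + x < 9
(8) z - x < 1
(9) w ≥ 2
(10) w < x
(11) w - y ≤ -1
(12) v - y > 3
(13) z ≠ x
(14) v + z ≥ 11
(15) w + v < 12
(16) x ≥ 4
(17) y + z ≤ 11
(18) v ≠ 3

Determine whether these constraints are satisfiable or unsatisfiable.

One satisfying assignment is x = 5, y = 4, z = 4, w = 2, v = 8.
For the less obvious constraints — constraint 1: x + w = 7; constraint 2: y - x = -1 — and the others hold by inspection.

Satisfiable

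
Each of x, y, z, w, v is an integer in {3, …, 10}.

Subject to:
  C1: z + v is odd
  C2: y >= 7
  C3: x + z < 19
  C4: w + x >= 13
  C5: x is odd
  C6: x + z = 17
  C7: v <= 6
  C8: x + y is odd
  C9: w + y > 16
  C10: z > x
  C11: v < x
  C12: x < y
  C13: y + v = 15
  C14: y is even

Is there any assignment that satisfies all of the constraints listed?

Satisfiable

Setting (x, y, z, w, v) = (7, 10, 10, 7, 5) satisfies everything: constraint 3: x + z = 17; constraint 4: w + x = 14, and the others follow.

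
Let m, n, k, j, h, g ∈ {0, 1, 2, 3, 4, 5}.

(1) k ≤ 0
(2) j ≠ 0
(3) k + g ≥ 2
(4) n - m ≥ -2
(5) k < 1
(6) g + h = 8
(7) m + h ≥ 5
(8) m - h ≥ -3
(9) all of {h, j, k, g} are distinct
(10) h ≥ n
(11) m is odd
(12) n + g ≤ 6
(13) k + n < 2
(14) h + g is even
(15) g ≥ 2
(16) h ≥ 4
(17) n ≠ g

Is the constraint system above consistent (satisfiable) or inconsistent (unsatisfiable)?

Satisfiable

Take m = 3, n = 1, k = 0, j = 1, h = 5, g = 3. Then constraint 3: k + g = 3; constraint 4: n - m = -2; constraint 6: g + h = 8, and every other listed constraint is also met.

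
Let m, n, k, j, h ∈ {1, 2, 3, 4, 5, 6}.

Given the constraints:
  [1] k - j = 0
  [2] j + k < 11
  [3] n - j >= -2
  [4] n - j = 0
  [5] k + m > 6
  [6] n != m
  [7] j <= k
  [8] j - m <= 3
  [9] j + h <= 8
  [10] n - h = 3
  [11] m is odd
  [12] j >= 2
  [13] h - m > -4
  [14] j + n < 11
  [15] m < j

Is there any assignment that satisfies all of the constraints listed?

Satisfiable

One satisfying assignment is m = 3, n = 4, k = 4, j = 4, h = 1.
For the less obvious constraints — constraint 1: k - j = 0; constraint 2: j + k = 8 — and the others hold by inspection.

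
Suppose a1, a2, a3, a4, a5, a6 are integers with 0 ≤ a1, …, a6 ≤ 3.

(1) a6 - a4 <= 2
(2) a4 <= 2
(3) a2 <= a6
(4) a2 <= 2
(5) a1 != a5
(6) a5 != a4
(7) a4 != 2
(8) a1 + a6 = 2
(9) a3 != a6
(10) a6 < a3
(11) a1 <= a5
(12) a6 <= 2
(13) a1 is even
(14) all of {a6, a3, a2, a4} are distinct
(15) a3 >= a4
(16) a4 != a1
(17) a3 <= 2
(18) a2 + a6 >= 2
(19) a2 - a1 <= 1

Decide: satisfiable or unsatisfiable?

Constraints 2, 4, 12, and 17 confine each of a6, a3, a2, a4 to the 3 values {0, …, 2} (the domain already gives each ≥ 0).
Constraint 14 requires all 4 of them to be distinct, but only 3 values are available — impossible by the pigeonhole principle.

Unsatisfiable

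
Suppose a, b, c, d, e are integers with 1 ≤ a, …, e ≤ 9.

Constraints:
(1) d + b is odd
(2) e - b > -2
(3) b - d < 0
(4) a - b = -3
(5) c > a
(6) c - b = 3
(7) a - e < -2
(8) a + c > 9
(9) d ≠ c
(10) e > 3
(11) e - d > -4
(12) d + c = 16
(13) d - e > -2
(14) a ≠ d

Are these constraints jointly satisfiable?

Setting (a, b, c, d, e) = (3, 6, 9, 7, 6) satisfies everything: constraint 2: e - b = 0; constraint 3: b - d = -1; constraint 4: a - b = -3, and the others follow.

Satisfiable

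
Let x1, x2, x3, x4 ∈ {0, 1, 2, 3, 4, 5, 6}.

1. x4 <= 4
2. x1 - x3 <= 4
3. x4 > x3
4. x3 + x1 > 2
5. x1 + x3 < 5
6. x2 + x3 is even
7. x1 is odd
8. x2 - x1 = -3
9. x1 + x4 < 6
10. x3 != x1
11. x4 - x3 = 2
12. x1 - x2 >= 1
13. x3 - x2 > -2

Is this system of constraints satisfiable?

Satisfiable

The assignment x1 = 3, x2 = 0, x3 = 0, x4 = 2 works:
  constraint 2 holds since x1 - x3 = 3.
  constraint 4 holds since x3 + x1 = 3.
The rest check out directly.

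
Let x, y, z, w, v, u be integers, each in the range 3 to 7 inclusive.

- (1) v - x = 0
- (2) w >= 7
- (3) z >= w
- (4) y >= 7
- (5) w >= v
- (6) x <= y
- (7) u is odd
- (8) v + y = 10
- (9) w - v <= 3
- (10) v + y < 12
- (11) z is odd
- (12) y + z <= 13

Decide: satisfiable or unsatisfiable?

From constraint 4: y ≥ 7. From constraints 2 and 3: z ≥ w ≥ 7. Hence y + z ≥ 14. But constraint 12 requires y + z ≤ 13, and 13 < 14. Contradiction.

Unsatisfiable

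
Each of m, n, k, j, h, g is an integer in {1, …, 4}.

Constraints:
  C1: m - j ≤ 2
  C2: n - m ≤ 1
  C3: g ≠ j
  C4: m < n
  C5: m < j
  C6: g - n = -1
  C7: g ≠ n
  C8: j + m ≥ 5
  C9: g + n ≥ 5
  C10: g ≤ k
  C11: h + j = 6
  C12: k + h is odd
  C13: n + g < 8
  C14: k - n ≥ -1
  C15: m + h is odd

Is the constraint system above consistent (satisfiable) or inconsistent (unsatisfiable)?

Try m = 3, n = 4, k = 3, j = 4, h = 2, g = 3.
Check constraint 1: m - j = -1; constraint 2: n - m = 1; constraint 6: g - n = -1. The remaining constraints are straightforward to verify.

Satisfiable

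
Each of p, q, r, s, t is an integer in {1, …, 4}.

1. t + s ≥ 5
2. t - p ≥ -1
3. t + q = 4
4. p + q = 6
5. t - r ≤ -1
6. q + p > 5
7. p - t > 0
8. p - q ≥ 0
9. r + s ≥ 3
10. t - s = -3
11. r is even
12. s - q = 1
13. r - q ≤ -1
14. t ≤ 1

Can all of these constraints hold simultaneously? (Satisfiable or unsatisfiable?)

Constraints 2, 5, 8, and 13 give p − q ≥ 0, q − r ≥ 1, r − t ≥ 1, t − p ≥ -1.
Adding all 4 inequalities: the left sides telescope to 0, and the right sides sum to 0 + 1 + 1 + (-1) = 1. So 0 ≥ 1, which is false.

Unsatisfiable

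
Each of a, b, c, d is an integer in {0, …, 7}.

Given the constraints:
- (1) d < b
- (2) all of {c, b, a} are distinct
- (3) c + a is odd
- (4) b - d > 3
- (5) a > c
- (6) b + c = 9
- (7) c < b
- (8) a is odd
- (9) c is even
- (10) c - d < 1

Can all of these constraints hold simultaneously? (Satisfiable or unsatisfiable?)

Try a = 5, b = 7, c = 2, d = 2.
Check constraint 4: b - d = 5; constraint 6: b + c = 9; constraint 10: c - d = 0. The remaining constraints are straightforward to verify.

Satisfiable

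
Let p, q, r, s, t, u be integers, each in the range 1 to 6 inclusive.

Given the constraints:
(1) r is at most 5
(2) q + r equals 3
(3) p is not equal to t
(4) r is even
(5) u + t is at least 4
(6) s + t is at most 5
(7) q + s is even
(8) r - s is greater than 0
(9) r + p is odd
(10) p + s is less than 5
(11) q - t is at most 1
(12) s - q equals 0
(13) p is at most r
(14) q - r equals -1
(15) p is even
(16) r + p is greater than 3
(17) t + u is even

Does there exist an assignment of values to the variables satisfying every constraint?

Constraint 4 makes r even and constraint 15 makes p even, so r + p must be even. Constraint 9 says r + p is odd — contradiction.

Unsatisfiable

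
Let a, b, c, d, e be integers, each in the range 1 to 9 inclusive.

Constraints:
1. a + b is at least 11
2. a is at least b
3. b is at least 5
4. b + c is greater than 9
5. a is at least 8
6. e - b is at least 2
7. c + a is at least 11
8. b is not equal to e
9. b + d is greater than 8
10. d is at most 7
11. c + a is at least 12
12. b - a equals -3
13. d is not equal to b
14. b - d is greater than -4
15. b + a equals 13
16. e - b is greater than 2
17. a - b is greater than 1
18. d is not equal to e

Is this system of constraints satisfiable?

Satisfiable

Setting (a, b, c, d, e) = (8, 5, 6, 6, 8) satisfies everything: constraint 1: a + b = 13; constraint 4: b + c = 11; constraint 6: e - b = 3, and the others follow.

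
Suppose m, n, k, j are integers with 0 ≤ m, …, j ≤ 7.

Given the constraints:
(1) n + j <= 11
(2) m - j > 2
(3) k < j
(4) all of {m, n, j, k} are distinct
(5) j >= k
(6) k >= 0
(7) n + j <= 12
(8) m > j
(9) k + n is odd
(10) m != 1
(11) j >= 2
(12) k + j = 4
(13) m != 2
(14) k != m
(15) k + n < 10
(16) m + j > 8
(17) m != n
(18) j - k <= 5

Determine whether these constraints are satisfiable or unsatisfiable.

Take m = 7, n = 6, k = 1, j = 3. Then constraint 1: n + j = 9; constraint 2: m - j = 4; constraint 7: n + j = 9, and every other listed constraint is also met.

Satisfiable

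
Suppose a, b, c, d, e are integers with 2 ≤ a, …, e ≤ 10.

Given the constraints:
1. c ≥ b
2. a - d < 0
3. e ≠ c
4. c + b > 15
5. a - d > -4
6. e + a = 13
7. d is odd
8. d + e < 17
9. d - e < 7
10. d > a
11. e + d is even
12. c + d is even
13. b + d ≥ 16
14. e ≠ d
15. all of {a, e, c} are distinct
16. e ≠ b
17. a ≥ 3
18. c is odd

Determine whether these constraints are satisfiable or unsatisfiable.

Try a = 8, b = 9, c = 9, d = 9, e = 5.
Check constraint 2: a - d = -1; constraint 4: c + b = 18; constraint 5: a - d = -1. The remaining constraints are straightforward to verify.

Satisfiable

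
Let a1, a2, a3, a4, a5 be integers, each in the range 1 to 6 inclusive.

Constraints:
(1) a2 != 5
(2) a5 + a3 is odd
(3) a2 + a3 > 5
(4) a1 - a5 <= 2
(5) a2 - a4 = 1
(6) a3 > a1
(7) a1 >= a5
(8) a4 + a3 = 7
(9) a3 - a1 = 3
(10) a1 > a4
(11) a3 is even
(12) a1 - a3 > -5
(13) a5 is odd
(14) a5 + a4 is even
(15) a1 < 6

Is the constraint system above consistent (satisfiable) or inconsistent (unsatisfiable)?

Satisfiable

One satisfying assignment is a1 = 3, a2 = 2, a3 = 6, a4 = 1, a5 = 1.
For the less obvious constraints — constraint 3: a2 + a3 = 8; constraint 4: a1 - a5 = 2; constraint 5: a2 - a4 = 1 — and the others hold by inspection.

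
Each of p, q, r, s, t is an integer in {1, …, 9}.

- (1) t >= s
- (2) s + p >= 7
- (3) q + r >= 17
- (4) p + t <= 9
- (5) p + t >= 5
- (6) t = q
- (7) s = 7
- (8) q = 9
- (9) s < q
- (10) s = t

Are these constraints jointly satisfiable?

Unsatisfiable

Constraint 7 fixes s = 7 and constraint 8 fixes q = 9. Constraints 6 and 10 give s = t = q, so s = q. But 7 ≠ 9 — contradiction.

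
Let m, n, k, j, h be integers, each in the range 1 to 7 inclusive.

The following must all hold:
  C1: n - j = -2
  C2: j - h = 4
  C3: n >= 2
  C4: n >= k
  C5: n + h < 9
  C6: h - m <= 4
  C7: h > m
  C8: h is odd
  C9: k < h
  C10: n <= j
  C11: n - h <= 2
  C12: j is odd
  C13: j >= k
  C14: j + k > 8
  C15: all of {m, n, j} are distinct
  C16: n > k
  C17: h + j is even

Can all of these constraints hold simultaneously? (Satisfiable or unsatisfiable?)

Satisfiable

Take m = 1, n = 5, k = 2, j = 7, h = 3. Then constraint 1: n - j = -2; constraint 2: j - h = 4, and every other listed constraint is also met.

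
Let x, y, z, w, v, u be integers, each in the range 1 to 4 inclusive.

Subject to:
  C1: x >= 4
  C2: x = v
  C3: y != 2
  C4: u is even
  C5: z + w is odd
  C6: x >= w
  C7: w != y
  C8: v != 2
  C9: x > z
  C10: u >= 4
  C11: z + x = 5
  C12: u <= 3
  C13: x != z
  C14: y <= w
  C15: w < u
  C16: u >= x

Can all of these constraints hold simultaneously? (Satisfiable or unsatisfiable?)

From constraints 1 and 16: u ≥ x and x ≥ 4, so u ≥ 4. From constraint 12: u ≤ 3. But 3 < 4, so no value of u works.

Unsatisfiable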